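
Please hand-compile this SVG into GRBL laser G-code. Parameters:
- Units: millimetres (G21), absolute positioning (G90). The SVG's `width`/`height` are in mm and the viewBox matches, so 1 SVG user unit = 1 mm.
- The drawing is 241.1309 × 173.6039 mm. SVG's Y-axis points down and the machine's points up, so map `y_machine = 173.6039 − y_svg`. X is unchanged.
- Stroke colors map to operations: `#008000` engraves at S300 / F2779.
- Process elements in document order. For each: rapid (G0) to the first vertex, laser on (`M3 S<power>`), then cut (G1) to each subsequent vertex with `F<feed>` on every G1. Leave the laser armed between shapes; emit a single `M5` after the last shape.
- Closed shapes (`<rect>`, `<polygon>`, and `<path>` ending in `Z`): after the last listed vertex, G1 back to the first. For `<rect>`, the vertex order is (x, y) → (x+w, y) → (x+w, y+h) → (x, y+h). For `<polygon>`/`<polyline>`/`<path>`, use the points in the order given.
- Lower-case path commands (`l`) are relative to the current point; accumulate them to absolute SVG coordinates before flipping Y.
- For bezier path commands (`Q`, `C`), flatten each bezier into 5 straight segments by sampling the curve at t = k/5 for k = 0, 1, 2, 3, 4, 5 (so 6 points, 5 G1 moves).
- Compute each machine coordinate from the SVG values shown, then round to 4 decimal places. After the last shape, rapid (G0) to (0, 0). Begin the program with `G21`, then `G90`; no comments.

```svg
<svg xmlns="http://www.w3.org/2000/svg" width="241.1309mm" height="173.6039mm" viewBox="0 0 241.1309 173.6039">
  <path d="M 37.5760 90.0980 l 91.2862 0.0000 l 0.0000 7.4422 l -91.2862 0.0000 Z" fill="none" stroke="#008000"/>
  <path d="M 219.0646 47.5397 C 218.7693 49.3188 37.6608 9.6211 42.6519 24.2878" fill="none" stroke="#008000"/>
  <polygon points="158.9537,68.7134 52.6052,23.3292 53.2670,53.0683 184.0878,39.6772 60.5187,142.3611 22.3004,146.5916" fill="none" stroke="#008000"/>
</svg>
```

viewBox `0 0 241.1309 173.6039` with mm width/height → 1 unit = 1 mm. Flip: y_m = 173.6039 − y_svg.

**Shape 1** — `<path>` rectangle, stroke `#008000` → engrave (S300, F2779). Machine vertices: (37.5760,83.5059) → (128.8622,83.5059) → (128.8622,76.0637) → (37.5760,76.0637) → (37.5760,83.5059). Closed: final G1 returns to the first vertex.

**Shape 2** — `<path>` cubic bezier, stroke `#008000` → engrave (S300, F2779). Control points (SVG): P0=(219.0646,47.5397), P1=(218.7693,49.3188), P2=(37.6608,9.6211), P3=(42.6519,24.2878); sampled at t=k/5. Machine vertices: (219.0646,126.0642) → (200.1251,129.2072) → (155.4023,137.7043) → (102.5080,146.9551) → (59.0539,152.3591) → (42.6519,149.3161). Open path.

**Shape 3** — `<polygon>` closed polygon, stroke `#008000` → engrave (S300, F2779). Machine vertices: (158.9537,104.8905) → (52.6052,150.2747) → (53.2670,120.5356) → (184.0878,133.9267) → (60.5187,31.2428) → (22.3004,27.0123) → (158.9537,104.8905). Closed: final G1 returns to the first vertex.

G21
G90
G0 X37.5760 Y83.5059
M3 S300
G1 X128.8622 Y83.5059 F2779
G1 X128.8622 Y76.0637 F2779
G1 X37.5760 Y76.0637 F2779
G1 X37.5760 Y83.5059 F2779
G0 X219.0646 Y126.0642
M3 S300
G1 X200.1251 Y129.2072 F2779
G1 X155.4023 Y137.7043 F2779
G1 X102.5080 Y146.9551 F2779
G1 X59.0539 Y152.3591 F2779
G1 X42.6519 Y149.3161 F2779
G0 X158.9537 Y104.8905
M3 S300
G1 X52.6052 Y150.2747 F2779
G1 X53.2670 Y120.5356 F2779
G1 X184.0878 Y133.9267 F2779
G1 X60.5187 Y31.2428 F2779
G1 X22.3004 Y27.0123 F2779
G1 X158.9537 Y104.8905 F2779
M5
G0 X0.0000 Y0.0000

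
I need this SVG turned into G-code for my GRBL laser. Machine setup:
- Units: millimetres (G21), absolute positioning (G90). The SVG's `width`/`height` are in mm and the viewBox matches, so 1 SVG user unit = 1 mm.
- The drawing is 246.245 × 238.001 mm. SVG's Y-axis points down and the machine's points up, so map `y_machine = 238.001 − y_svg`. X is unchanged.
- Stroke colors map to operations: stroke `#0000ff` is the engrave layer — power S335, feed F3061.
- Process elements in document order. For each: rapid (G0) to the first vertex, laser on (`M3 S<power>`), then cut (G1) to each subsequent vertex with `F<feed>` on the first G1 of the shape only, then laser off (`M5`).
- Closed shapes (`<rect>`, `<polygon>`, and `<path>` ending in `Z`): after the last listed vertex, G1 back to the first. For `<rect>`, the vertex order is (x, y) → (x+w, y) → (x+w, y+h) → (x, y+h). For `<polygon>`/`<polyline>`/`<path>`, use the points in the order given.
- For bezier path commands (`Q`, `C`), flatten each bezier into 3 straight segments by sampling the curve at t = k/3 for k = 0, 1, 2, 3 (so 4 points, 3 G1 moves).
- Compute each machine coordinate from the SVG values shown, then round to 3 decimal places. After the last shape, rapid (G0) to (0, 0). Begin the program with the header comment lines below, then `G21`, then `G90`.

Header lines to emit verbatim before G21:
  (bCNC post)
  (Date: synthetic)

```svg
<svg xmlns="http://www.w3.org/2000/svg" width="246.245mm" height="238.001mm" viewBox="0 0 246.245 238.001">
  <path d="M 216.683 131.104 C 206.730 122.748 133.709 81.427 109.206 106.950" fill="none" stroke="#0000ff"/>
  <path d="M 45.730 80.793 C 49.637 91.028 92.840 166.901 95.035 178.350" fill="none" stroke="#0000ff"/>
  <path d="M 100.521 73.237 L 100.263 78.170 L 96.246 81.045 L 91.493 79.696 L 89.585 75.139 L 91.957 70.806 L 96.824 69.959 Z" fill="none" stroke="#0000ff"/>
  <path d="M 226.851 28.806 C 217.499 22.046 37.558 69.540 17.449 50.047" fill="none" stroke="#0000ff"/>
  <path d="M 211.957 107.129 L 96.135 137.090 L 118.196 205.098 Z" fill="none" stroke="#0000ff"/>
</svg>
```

(bCNC post)
(Date: synthetic)
G21
G90
G0 X216.683 Y106.897
M3 S335
G1 X189.840 Y122.545 F3061
G1 X145.749 Y137.989
G1 X109.206 Y131.051
M5
G0 X45.730 Y157.208
M3 S335
G1 X59.761 Y129.911 F3061
G1 X82.145 Y87.758
G1 X95.035 Y59.651
M5
G0 X100.521 Y164.764
M3 S335
G1 X100.263 Y159.831 F3061
G1 X96.246 Y156.956
G1 X91.493 Y158.305
G1 X89.585 Y162.862
G1 X91.957 Y167.195
G1 X96.824 Y168.042
G1 X100.521 Y164.764
M5
G0 X226.851 Y209.195
M3 S335
G1 X172.874 Y202.361 F3061
G1 X78.598 Y186.300
G1 X17.449 Y187.954
M5
G0 X211.957 Y130.872
M3 S335
G1 X96.135 Y100.911 F3061
G1 X118.196 Y32.903
G1 X211.957 Y130.872
M5
G0 X0.000 Y0.000

Since the viewBox matches the mm dimensions, user units are millimetres directly. The only transform is the Y-flip y_m = 238.001 − y_svg.

Shape 1 is a cubic bezier drawn with `<path>`. Its stroke #0000ff means engrave at S335, F3061. After flipping Y the toolpath is (216.683,106.897) → (189.840,122.545) → (145.749,137.989) → (109.206,131.051).

Shape 2 is a cubic bezier drawn with `<path>`. Its stroke #0000ff means engrave at S335, F3061. After flipping Y the toolpath is (45.730,157.208) → (59.761,129.911) → (82.145,87.758) → (95.035,59.651).

Shape 3 is a regular polygon drawn with `<path>`. Its stroke #0000ff means engrave at S335, F3061. After flipping Y the toolpath is (100.521,164.764) → (100.263,159.831) → (96.246,156.956) → (91.493,158.305) → (89.585,162.862) → (91.957,167.195) → (96.824,168.042) → (100.521,164.764), returning to the start.

Shape 4 is a cubic bezier drawn with `<path>`. Its stroke #0000ff means engrave at S335, F3061. After flipping Y the toolpath is (226.851,209.195) → (172.874,202.361) → (78.598,186.300) → (17.449,187.954).

Shape 5 is a closed polygon drawn with `<path>`. Its stroke #0000ff means engrave at S335, F3061. After flipping Y the toolpath is (211.957,130.872) → (96.135,100.911) → (118.196,32.903) → (211.957,130.872), returning to the start.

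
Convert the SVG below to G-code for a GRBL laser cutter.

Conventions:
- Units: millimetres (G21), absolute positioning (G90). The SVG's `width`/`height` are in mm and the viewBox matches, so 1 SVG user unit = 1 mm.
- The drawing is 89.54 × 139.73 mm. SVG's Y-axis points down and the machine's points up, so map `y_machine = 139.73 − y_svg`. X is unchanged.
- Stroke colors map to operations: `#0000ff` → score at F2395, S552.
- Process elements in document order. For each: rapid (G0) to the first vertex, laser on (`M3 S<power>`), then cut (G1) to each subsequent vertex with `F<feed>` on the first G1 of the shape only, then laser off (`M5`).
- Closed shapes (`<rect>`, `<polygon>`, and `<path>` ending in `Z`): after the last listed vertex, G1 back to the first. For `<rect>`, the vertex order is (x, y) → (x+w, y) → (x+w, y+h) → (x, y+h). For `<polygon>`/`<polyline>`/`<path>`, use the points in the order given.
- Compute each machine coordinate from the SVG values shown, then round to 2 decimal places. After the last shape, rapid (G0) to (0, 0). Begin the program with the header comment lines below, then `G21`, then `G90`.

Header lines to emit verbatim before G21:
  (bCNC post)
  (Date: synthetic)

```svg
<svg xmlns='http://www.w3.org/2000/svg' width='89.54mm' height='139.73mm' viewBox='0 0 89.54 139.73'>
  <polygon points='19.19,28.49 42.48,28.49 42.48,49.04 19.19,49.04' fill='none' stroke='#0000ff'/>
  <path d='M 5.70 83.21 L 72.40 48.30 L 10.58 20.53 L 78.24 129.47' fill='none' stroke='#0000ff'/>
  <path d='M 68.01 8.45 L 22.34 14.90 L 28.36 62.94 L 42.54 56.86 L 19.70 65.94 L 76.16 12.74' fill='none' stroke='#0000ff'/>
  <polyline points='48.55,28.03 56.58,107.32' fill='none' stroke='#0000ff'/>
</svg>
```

(bCNC post)
(Date: synthetic)
G21
G90
G0 X19.19 Y111.24
M3 S552
G1 X42.48 Y111.24 F2395
G1 X42.48 Y90.69
G1 X19.19 Y90.69
G1 X19.19 Y111.24
M5
G0 X5.70 Y56.52
M3 S552
G1 X72.40 Y91.43 F2395
G1 X10.58 Y119.20
G1 X78.24 Y10.26
M5
G0 X68.01 Y131.28
M3 S552
G1 X22.34 Y124.83 F2395
G1 X28.36 Y76.79
G1 X42.54 Y82.87
G1 X19.70 Y73.79
G1 X76.16 Y126.99
M5
G0 X48.55 Y111.70
M3 S552
G1 X56.58 Y32.41 F2395
M5
G0 X0.00 Y0.00

viewBox `0 0 89.54 139.73` with mm width/height → 1 unit = 1 mm. Flip: y_m = 139.73 − y_svg.

**Shape 1** — `<polygon>` rectangle, stroke `#0000ff` → score (S552, F2395). Machine vertices: (19.19,111.24) → (42.48,111.24) → (42.48,90.69) → (19.19,90.69) → (19.19,111.24). Closed: final G1 returns to the first vertex.

**Shape 2** — `<path>` open polyline, stroke `#0000ff` → score (S552, F2395). Machine vertices: (5.70,56.52) → (72.40,91.43) → (10.58,119.20) → (78.24,10.26). Open path.

**Shape 3** — `<path>` open polyline, stroke `#0000ff` → score (S552, F2395). Machine vertices: (68.01,131.28) → (22.34,124.83) → (28.36,76.79) → (42.54,82.87) → (19.70,73.79) → (76.16,126.99). Open path.

**Shape 4** — `<polyline>` line segment, stroke `#0000ff` → score (S552, F2395). Machine vertices: (48.55,111.70) → (56.58,32.41). Open path.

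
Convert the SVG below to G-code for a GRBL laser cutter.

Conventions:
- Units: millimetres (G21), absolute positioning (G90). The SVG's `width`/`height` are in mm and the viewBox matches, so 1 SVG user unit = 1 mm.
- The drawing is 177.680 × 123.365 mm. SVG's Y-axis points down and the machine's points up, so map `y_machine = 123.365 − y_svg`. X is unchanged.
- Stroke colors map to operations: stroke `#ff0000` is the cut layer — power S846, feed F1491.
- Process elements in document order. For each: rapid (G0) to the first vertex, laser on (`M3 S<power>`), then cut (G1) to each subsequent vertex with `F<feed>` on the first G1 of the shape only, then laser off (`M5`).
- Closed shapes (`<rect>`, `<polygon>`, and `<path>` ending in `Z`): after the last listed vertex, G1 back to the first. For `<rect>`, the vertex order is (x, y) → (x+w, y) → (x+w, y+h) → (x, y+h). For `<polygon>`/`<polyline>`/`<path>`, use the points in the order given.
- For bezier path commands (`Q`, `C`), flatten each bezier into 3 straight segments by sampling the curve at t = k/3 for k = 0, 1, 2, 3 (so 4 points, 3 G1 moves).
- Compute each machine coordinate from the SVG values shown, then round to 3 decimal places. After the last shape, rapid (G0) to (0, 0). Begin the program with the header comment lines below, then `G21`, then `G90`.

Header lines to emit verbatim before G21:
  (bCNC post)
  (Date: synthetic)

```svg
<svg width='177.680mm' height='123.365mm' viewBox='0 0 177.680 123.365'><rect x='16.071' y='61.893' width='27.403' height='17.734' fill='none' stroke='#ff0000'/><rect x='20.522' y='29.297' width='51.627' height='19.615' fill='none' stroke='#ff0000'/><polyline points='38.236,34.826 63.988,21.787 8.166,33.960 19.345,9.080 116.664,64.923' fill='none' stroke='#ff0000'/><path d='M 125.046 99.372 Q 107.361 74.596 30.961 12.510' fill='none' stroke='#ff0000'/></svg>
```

(bCNC post)
(Date: synthetic)
G21
G90
G0 X16.071 Y61.472
M3 S846
G1 X43.474 Y61.472 F1491
G1 X43.474 Y43.738
G1 X16.071 Y43.738
G1 X16.071 Y61.472
M5
G0 X20.522 Y94.068
M3 S846
G1 X72.149 Y94.068 F1491
G1 X72.149 Y74.453
G1 X20.522 Y74.453
G1 X20.522 Y94.068
M5
G0 X38.236 Y88.539
M3 S846
G1 X63.988 Y101.578 F1491
G1 X8.166 Y89.405
G1 X19.345 Y114.285
G1 X116.664 Y58.442
M5
G0 X125.046 Y23.993
M3 S846
G1 X106.732 Y44.656 F1491
G1 X75.370 Y73.610
G1 X30.961 Y110.855
M5
G0 X0.000 Y0.000

viewBox `0 0 177.680 123.365` with mm width/height → 1 unit = 1 mm. Flip: y_m = 123.365 − y_svg.

**Shape 1** — `<rect>` rectangle, stroke `#ff0000` → cut (S846, F1491). Machine vertices: (16.071,61.472) → (43.474,61.472) → (43.474,43.738) → (16.071,43.738) → (16.071,61.472). Closed: final G1 returns to the first vertex.

**Shape 2** — `<rect>` rectangle, stroke `#ff0000` → cut (S846, F1491). Machine vertices: (20.522,94.068) → (72.149,94.068) → (72.149,74.453) → (20.522,74.453) → (20.522,94.068). Closed: final G1 returns to the first vertex.

**Shape 3** — `<polyline>` open polyline, stroke `#ff0000` → cut (S846, F1491). Machine vertices: (38.236,88.539) → (63.988,101.578) → (8.166,89.405) → (19.345,114.285) → (116.664,58.442). Open path.

**Shape 4** — `<path>` quadratic bezier, stroke `#ff0000` → cut (S846, F1491). Control points (SVG): P0=(125.046,99.372), P1=(107.361,74.596), P2=(30.961,12.510); sampled at t=k/3. Machine vertices: (125.046,23.993) → (106.732,44.656) → (75.370,73.610) → (30.961,110.855). Open path.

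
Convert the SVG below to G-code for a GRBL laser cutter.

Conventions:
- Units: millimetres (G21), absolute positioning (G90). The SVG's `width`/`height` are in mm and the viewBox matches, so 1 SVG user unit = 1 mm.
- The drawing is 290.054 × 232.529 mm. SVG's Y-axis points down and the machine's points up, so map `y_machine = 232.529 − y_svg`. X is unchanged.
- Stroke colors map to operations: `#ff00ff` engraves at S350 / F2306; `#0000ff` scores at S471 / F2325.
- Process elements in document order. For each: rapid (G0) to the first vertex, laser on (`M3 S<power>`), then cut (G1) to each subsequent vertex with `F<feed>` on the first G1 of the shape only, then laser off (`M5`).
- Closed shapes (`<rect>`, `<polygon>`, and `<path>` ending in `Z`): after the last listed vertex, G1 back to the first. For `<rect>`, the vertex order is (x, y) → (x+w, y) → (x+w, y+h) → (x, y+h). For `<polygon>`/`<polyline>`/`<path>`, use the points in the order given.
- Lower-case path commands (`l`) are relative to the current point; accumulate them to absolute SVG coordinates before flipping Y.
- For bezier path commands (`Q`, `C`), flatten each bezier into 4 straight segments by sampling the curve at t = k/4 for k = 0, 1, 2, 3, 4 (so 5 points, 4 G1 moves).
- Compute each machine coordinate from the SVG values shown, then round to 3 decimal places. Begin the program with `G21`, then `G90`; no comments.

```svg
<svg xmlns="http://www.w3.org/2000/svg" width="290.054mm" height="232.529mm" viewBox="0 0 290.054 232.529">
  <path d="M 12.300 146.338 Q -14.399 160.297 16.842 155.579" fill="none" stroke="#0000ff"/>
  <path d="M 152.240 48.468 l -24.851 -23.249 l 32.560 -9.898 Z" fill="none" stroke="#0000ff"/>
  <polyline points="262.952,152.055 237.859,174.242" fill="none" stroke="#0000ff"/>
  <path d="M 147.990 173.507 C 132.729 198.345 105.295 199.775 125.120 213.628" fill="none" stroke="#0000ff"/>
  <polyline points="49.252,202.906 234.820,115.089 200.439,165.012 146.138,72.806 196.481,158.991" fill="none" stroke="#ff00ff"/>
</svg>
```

G21
G90
G0 X12.300 Y86.191
M3 S471
G1 X2.572 Y80.379 F2325
G1 X0.086 Y76.901
G1 X4.843 Y75.758
G1 X16.842 Y76.950
M5
G0 X152.240 Y184.061
M3 S471
G1 X127.389 Y207.310 F2325
G1 X159.949 Y217.208
G1 X152.240 Y184.061
M5
G0 X262.952 Y80.474
M3 S471
G1 X237.859 Y58.287 F2325
M5
G0 X147.990 Y59.022
M3 S471
G1 X135.190 Y44.223 F2325
G1 X123.398 Y34.842
G1 X118.184 Y27.521
G1 X125.120 Y18.901
M5
G0 X49.252 Y29.623
M3 S350
G1 X234.820 Y117.440 F2306
G1 X200.439 Y67.517
G1 X146.138 Y159.723
G1 X196.481 Y73.538
M5

Since the viewBox matches the mm dimensions, user units are millimetres directly. The only transform is the Y-flip y_m = 232.529 − y_svg.

Shape 1 is a quadratic bezier drawn with `<path>`. Its stroke #0000ff means score at S471, F2325. After flipping Y the toolpath is (12.300,86.191) → (2.572,80.379) → (0.086,76.901) → (4.843,75.758) → (16.842,76.950).

Shape 2 is a regular polygon drawn with `<path>`. Its stroke #0000ff means score at S471, F2325. After flipping Y the toolpath is (152.240,184.061) → (127.389,207.310) → (159.949,217.208) → (152.240,184.061), returning to the start.

Shape 3 is a line segment drawn with `<polyline>`. Its stroke #0000ff means score at S471, F2325. After flipping Y the toolpath is (262.952,80.474) → (237.859,58.287).

Shape 4 is a cubic bezier drawn with `<path>`. Its stroke #0000ff means score at S471, F2325. After flipping Y the toolpath is (147.990,59.022) → (135.190,44.223) → (123.398,34.842) → (118.184,27.521) → (125.120,18.901).

Shape 5 is a open polyline drawn with `<polyline>`. Its stroke #ff00ff means engrave at S350, F2306. After flipping Y the toolpath is (49.252,29.623) → (234.820,117.440) → (200.439,67.517) → (146.138,159.723) → (196.481,73.538).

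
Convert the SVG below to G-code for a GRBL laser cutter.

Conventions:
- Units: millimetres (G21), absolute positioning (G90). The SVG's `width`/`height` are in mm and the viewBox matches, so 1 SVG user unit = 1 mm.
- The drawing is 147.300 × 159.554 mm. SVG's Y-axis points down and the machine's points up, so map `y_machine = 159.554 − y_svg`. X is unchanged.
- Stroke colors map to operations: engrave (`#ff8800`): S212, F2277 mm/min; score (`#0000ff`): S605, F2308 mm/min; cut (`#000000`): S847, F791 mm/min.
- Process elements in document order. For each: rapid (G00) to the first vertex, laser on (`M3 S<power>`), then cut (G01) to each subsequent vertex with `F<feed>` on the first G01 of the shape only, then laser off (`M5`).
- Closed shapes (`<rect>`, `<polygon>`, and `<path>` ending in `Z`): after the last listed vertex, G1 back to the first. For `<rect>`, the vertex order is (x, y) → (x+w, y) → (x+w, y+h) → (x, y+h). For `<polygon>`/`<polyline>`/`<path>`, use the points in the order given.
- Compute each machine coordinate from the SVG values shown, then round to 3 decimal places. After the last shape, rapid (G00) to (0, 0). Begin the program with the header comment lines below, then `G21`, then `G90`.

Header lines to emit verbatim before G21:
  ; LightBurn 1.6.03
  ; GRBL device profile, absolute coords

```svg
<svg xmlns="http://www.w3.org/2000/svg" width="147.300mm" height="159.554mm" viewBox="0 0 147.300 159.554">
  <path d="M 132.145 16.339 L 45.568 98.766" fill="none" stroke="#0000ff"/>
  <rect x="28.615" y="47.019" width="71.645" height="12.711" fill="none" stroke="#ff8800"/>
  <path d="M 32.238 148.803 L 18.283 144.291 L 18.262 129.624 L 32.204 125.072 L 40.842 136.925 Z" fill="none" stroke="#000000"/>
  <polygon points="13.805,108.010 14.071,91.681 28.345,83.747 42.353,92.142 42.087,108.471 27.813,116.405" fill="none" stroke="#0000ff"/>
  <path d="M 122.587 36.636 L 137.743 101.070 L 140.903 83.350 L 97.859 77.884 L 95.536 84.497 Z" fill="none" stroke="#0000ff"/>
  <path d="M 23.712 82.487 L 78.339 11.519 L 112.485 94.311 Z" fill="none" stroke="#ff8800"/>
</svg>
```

; LightBurn 1.6.03
; GRBL device profile, absolute coords
G21
G90
G00 X132.145 Y143.215
M3 S605
G01 X45.568 Y60.788 F2308
M5
G00 X28.615 Y112.535
M3 S212
G01 X100.260 Y112.535 F2277
G01 X100.260 Y99.824
G01 X28.615 Y99.824
G01 X28.615 Y112.535
M5
G00 X32.238 Y10.751
M3 S847
G01 X18.283 Y15.263 F791
G01 X18.262 Y29.930
G01 X32.204 Y34.482
G01 X40.842 Y22.629
G01 X32.238 Y10.751
M5
G00 X13.805 Y51.544
M3 S605
G01 X14.071 Y67.873 F2308
G01 X28.345 Y75.807
G01 X42.353 Y67.412
G01 X42.087 Y51.083
G01 X27.813 Y43.149
G01 X13.805 Y51.544
M5
G00 X122.587 Y122.918
M3 S605
G01 X137.743 Y58.484 F2308
G01 X140.903 Y76.204
G01 X97.859 Y81.670
G01 X95.536 Y75.057
G01 X122.587 Y122.918
M5
G00 X23.712 Y77.067
M3 S212
G01 X78.339 Y148.035 F2277
G01 X112.485 Y65.243
G01 X23.712 Y77.067
M5
G00 X0.000 Y0.000

1 u = 1 mm; y_m = 159.554 − y.

[1] `<path>` line segment, #0000ff→score S605 F2308: (132.145,143.215) → (45.568,60.788)

[2] `<rect>` rectangle, #ff8800→engrave S212 F2277: (28.615,112.535) → (100.260,112.535) → (100.260,99.824) → (28.615,99.824) → (28.615,112.535) (closed)

[3] `<path>` regular polygon, #000000→cut S847 F791: (32.238,10.751) → (18.283,15.263) → (18.262,29.930) → (32.204,34.482) → (40.842,22.629) → (32.238,10.751) (closed)

[4] `<polygon>` regular polygon, #0000ff→score S605 F2308: (13.805,51.544) → (14.071,67.873) → (28.345,75.807) → (42.353,67.412) → (42.087,51.083) → (27.813,43.149) → (13.805,51.544) (closed)

[5] `<path>` closed polygon, #0000ff→score S605 F2308: (122.587,122.918) → (137.743,58.484) → (140.903,76.204) → (97.859,81.670) → (95.536,75.057) → (122.587,122.918) (closed)

[6] `<path>` regular polygon, #ff8800→engrave S212 F2277: (23.712,77.067) → (78.339,148.035) → (112.485,65.243) → (23.712,77.067) (closed)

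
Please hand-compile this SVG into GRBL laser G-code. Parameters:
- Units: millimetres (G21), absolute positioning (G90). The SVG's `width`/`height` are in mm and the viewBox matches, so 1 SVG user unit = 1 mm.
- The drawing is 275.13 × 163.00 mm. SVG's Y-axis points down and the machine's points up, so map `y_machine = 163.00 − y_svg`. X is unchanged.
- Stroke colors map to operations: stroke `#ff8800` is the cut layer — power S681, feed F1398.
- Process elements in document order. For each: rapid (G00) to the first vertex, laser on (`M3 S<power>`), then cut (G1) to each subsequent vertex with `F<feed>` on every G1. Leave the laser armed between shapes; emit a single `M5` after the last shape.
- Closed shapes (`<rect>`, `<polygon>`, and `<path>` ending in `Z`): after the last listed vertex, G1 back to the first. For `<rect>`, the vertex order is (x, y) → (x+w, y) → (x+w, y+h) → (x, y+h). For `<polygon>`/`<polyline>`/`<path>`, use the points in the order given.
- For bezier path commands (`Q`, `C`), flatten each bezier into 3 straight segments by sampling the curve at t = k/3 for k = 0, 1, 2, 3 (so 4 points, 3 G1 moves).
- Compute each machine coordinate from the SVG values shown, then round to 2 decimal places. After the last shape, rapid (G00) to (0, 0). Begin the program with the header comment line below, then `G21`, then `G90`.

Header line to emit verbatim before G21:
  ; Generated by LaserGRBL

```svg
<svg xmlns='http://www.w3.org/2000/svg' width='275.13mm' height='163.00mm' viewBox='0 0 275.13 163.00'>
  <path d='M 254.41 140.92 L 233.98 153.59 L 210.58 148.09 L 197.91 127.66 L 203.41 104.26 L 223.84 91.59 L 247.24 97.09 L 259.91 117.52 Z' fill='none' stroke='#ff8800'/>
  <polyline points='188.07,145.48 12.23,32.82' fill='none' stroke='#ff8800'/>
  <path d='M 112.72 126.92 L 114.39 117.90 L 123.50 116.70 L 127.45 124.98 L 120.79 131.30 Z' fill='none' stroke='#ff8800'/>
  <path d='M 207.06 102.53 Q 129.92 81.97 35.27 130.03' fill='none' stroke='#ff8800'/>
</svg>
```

Since the viewBox matches the mm dimensions, user units are millimetres directly. The only transform is the Y-flip y_m = 163.00 − y_svg.

Shape 1 is a regular polygon drawn with `<path>`. Its stroke #ff8800 means cut at S681, F1398. After flipping Y the toolpath is (254.41,22.08) → (233.98,9.41) → (210.58,14.91) → (197.91,35.34) → (203.41,58.74) → (223.84,71.41) → (247.24,65.91) → (259.91,45.48) → (254.41,22.08), returning to the start.

Shape 2 is a line segment drawn with `<polyline>`. Its stroke #ff8800 means cut at S681, F1398. After flipping Y the toolpath is (188.07,17.52) → (12.23,130.18).

Shape 3 is a regular polygon drawn with `<path>`. Its stroke #ff8800 means cut at S681, F1398. After flipping Y the toolpath is (112.72,36.08) → (114.39,45.10) → (123.50,46.30) → (127.45,38.02) → (120.79,31.70) → (112.72,36.08), returning to the start.

Shape 4 is a quadratic bezier drawn with `<path>`. Its stroke #ff8800 means cut at S681, F1398. After flipping Y the toolpath is (207.06,60.47) → (153.69,66.55) → (96.42,57.39) → (35.27,32.97).

; Generated by LaserGRBL
G21
G90
G00 X254.41 Y22.08
M3 S681
G1 X233.98 Y9.41 F1398
G1 X210.58 Y14.91 F1398
G1 X197.91 Y35.34 F1398
G1 X203.41 Y58.74 F1398
G1 X223.84 Y71.41 F1398
G1 X247.24 Y65.91 F1398
G1 X259.91 Y45.48 F1398
G1 X254.41 Y22.08 F1398
G00 X188.07 Y17.52
M3 S681
G1 X12.23 Y130.18 F1398
G00 X112.72 Y36.08
M3 S681
G1 X114.39 Y45.10 F1398
G1 X123.50 Y46.30 F1398
G1 X127.45 Y38.02 F1398
G1 X120.79 Y31.70 F1398
G1 X112.72 Y36.08 F1398
G00 X207.06 Y60.47
M3 S681
G1 X153.69 Y66.55 F1398
G1 X96.42 Y57.39 F1398
G1 X35.27 Y32.97 F1398
M5
G00 X0.00 Y0.00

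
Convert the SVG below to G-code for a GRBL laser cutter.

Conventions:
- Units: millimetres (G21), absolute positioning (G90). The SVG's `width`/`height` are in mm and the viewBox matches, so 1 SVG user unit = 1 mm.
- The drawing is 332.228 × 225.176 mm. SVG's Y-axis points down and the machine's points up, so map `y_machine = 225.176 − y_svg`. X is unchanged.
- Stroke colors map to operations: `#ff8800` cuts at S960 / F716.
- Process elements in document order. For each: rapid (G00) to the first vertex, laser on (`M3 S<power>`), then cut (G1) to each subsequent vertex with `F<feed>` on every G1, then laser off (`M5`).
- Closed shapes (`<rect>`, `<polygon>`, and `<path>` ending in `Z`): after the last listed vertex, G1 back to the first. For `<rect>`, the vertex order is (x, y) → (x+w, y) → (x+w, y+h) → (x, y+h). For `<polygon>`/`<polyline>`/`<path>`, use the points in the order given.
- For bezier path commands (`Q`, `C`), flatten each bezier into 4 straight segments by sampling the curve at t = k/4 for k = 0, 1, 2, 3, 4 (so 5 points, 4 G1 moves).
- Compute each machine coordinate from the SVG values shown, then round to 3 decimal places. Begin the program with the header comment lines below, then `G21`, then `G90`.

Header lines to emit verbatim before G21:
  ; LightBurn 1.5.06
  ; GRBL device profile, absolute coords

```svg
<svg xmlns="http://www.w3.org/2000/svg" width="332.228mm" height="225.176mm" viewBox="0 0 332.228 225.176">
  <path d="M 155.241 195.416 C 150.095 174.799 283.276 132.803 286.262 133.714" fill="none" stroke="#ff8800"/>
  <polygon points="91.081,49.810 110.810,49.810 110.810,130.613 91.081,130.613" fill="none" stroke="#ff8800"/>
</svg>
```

; LightBurn 1.5.06
; GRBL device profile, absolute coords
G21
G90
G00 X155.241 Y29.760
M3 S960
G1 X173.122 Y48.227 F716
G1 X217.702 Y68.684 F716
G1 X263.807 Y85.105 F716
G1 X286.262 Y91.462 F716
M5
G00 X91.081 Y175.366
M3 S960
G1 X110.810 Y175.366 F716
G1 X110.810 Y94.563 F716
G1 X91.081 Y94.563 F716
G1 X91.081 Y175.366 F716
M5

viewBox `0 0 332.228 225.176` with mm width/height → 1 unit = 1 mm. Flip: y_m = 225.176 − y_svg.

**Shape 1** — `<path>` cubic bezier, stroke `#ff8800` → cut (S960, F716). Control points (SVG): P0=(155.241,195.416), P1=(150.095,174.799), P2=(283.276,132.803), P3=(286.262,133.714); sampled at t=k/4. Machine vertices: (155.241,29.760) → (173.122,48.227) → (217.702,68.684) → (263.807,85.105) → (286.262,91.462). Open path.

**Shape 2** — `<polygon>` rectangle, stroke `#ff8800` → cut (S960, F716). Machine vertices: (91.081,175.366) → (110.810,175.366) → (110.810,94.563) → (91.081,94.563) → (91.081,175.366). Closed: final G1 returns to the first vertex.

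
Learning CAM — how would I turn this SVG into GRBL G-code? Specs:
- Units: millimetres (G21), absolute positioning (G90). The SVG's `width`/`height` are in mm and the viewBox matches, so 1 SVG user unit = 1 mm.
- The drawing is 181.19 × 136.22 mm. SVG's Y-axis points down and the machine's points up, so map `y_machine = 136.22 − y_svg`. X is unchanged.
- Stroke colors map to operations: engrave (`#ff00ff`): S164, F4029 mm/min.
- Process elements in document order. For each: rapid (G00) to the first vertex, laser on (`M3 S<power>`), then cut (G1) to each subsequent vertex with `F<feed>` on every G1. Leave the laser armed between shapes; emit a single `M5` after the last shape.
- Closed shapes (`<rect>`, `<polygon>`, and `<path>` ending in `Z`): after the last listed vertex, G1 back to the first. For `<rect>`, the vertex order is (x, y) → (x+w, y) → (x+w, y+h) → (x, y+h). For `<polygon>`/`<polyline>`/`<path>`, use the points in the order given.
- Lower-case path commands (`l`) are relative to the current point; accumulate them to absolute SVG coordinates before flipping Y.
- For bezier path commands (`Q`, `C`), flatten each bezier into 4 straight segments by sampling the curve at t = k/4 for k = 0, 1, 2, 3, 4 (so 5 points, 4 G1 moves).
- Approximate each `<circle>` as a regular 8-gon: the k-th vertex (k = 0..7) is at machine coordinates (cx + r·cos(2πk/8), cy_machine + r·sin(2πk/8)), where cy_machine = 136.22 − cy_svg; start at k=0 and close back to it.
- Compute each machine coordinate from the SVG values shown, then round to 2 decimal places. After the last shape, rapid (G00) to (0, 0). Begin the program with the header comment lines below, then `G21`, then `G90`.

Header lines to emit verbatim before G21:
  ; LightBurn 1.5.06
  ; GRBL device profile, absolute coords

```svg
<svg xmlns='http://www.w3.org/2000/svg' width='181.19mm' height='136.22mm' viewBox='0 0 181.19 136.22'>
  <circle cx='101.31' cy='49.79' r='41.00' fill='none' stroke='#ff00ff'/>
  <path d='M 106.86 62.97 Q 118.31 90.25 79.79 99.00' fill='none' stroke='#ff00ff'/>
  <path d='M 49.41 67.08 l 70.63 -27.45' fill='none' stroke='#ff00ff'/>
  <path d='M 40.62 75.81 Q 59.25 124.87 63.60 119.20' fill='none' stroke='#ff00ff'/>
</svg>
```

; LightBurn 1.5.06
; GRBL device profile, absolute coords
G21
G90
G00 X142.31 Y86.43
M3 S164
G1 X130.30 Y115.42 F4029
G1 X101.31 Y127.43 F4029
G1 X72.32 Y115.42 F4029
G1 X60.31 Y86.43 F4029
G1 X72.32 Y57.44 F4029
G1 X101.31 Y45.43 F4029
G1 X130.30 Y57.44 F4029
G1 X142.31 Y86.43 F4029
G00 X106.86 Y73.25
M3 S164
G1 X109.46 Y60.77 F4029
G1 X105.82 Y50.60 F4029
G1 X95.93 Y42.75 F4029
G1 X79.79 Y37.22 F4029
G00 X49.41 Y69.14
M3 S164
G1 X120.04 Y96.59 F4029
G00 X40.62 Y60.41
M3 S164
G1 X49.04 Y39.30 F4029
G1 X55.68 Y25.03 F4029
G1 X60.53 Y17.61 F4029
G1 X63.60 Y17.02 F4029
M5
G00 X0.00 Y0.00

Since the viewBox matches the mm dimensions, user units are millimetres directly. The only transform is the Y-flip y_m = 136.22 − y_svg.

Shape 1 is a circle drawn with `<circle>`. Its stroke #ff00ff means engrave at S164, F4029. After flipping Y the toolpath is (142.31,86.43) → (130.30,115.42) → (101.31,127.43) → (72.32,115.42) → (60.31,86.43) → (72.32,57.44) → (101.31,45.43) → (130.30,57.44) → (142.31,86.43), returning to the start.

Shape 2 is a quadratic bezier drawn with `<path>`. Its stroke #ff00ff means engrave at S164, F4029. After flipping Y the toolpath is (106.86,73.25) → (109.46,60.77) → (105.82,50.60) → (95.93,42.75) → (79.79,37.22).

Shape 3 is a line segment drawn with `<path>`. Its stroke #ff00ff means engrave at S164, F4029. After flipping Y the toolpath is (49.41,69.14) → (120.04,96.59).

Shape 4 is a quadratic bezier drawn with `<path>`. Its stroke #ff00ff means engrave at S164, F4029. After flipping Y the toolpath is (40.62,60.41) → (49.04,39.30) → (55.68,25.03) → (60.53,17.61) → (63.60,17.02).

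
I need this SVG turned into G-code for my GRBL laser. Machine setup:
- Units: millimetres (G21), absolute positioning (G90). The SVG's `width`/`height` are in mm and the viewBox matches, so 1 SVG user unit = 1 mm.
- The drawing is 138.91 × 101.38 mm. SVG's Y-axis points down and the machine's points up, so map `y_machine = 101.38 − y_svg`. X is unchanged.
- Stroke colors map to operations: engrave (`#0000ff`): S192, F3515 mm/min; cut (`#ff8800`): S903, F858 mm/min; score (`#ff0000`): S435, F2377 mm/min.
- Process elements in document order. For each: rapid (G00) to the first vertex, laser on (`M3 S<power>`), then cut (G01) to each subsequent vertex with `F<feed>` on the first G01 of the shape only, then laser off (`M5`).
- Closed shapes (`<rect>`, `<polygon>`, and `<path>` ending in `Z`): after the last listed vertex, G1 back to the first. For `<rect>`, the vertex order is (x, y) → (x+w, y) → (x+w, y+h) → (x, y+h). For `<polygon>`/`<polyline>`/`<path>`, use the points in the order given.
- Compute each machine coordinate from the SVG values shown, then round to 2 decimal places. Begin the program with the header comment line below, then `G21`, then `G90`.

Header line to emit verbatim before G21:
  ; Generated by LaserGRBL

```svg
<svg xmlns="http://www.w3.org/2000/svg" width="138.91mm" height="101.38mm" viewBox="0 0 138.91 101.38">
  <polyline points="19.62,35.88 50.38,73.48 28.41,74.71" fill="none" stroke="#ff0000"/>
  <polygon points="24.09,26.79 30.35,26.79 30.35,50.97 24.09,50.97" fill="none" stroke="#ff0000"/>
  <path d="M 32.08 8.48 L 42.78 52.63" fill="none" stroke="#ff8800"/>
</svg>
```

; Generated by LaserGRBL
G21
G90
G00 X19.62 Y65.50
M3 S435
G01 X50.38 Y27.90 F2377
G01 X28.41 Y26.67
M5
G00 X24.09 Y74.59
M3 S435
G01 X30.35 Y74.59 F2377
G01 X30.35 Y50.41
G01 X24.09 Y50.41
G01 X24.09 Y74.59
M5
G00 X32.08 Y92.90
M3 S903
G01 X42.78 Y48.75 F858
M5

1 u = 1 mm; y_m = 101.38 − y.

[1] `<polyline>` open polyline, #ff0000→score S435 F2377: (19.62,65.50) → (50.38,27.90) → (28.41,26.67)

[2] `<polygon>` rectangle, #ff0000→score S435 F2377: (24.09,74.59) → (30.35,74.59) → (30.35,50.41) → (24.09,50.41) → (24.09,74.59) (closed)

[3] `<path>` line segment, #ff8800→cut S903 F858: (32.08,92.90) → (42.78,48.75)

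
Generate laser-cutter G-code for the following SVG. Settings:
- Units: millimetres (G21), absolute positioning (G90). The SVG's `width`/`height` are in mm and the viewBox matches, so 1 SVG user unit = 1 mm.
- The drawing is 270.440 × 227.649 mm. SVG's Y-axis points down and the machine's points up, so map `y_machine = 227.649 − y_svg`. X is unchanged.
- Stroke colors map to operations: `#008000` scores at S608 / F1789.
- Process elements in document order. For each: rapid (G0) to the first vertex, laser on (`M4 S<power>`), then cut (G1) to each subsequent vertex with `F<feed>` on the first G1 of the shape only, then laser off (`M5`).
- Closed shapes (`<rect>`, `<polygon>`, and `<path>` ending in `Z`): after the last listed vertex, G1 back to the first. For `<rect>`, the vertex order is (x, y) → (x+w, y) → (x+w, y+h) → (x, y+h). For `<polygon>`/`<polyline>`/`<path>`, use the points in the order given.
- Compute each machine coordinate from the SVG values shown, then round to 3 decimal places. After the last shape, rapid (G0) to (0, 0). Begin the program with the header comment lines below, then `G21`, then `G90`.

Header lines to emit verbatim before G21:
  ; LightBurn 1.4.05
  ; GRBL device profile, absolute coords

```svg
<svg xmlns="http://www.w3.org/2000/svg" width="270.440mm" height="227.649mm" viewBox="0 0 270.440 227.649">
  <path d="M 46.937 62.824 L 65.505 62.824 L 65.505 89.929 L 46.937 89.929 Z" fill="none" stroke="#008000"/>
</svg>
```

; LightBurn 1.4.05
; GRBL device profile, absolute coords
G21
G90
G0 X46.937 Y164.825
M4 S608
G1 X65.505 Y164.825 F1789
G1 X65.505 Y137.720
G1 X46.937 Y137.720
G1 X46.937 Y164.825
M5
G0 X0.000 Y0.000

1 u = 1 mm; y_m = 227.649 − y.

[1] `<path>` rectangle, #008000→score S608 F1789: (46.937,164.825) → (65.505,164.825) → (65.505,137.720) → (46.937,137.720) → (46.937,164.825) (closed)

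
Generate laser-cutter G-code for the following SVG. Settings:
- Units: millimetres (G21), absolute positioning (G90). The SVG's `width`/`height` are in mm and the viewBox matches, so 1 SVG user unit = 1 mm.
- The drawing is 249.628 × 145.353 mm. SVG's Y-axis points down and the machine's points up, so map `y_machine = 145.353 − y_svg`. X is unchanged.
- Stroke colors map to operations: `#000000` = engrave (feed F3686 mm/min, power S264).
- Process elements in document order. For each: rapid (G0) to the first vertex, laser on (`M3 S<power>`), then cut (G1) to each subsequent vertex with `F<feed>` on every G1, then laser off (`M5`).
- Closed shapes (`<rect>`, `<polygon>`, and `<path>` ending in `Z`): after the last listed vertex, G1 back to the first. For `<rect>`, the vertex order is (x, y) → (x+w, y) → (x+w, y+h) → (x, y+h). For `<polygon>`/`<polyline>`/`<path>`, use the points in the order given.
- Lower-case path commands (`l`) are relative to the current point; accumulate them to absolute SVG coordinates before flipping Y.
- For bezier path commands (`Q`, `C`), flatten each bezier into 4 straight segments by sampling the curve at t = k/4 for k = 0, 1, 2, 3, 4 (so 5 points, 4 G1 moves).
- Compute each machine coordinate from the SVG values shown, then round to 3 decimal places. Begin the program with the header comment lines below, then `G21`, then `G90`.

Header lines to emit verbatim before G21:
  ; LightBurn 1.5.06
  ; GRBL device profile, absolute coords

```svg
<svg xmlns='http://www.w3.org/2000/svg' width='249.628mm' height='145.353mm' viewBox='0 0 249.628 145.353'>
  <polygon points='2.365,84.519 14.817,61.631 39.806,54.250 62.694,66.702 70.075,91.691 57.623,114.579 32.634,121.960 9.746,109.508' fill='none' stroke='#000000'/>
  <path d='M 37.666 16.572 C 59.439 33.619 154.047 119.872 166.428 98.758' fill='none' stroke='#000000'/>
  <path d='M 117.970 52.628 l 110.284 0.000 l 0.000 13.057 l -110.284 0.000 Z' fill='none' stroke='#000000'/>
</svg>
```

viewBox `0 0 249.628 145.353` with mm width/height → 1 unit = 1 mm. Flip: y_m = 145.353 − y_svg.

**Shape 1** — `<polygon>` regular polygon, stroke `#000000` → engrave (S264, F3686). Machine vertices: (2.365,60.834) → (14.817,83.722) → (39.806,91.103) → (62.694,78.651) → (70.075,53.662) → (57.623,30.774) → (32.634,23.393) → (9.746,35.845) → (2.365,60.834). Closed: final G1 returns to the first vertex.

**Shape 2** — `<path>` cubic bezier, stroke `#000000` → engrave (S264, F3686). Control points (SVG): P0=(37.666,16.572), P1=(59.439,33.619), P2=(154.047,119.872), P3=(166.428,98.758); sampled at t=k/4. Machine vertices: (37.666,128.781) → (65.229,105.779) → (105.569,73.378) → (144.148,48.132) → (166.428,46.595). Open path.

**Shape 3** — `<path>` rectangle, stroke `#000000` → engrave (S264, F3686). Machine vertices: (117.970,92.725) → (228.254,92.725) → (228.254,79.668) → (117.970,79.668) → (117.970,92.725). Closed: final G1 returns to the first vertex.

; LightBurn 1.5.06
; GRBL device profile, absolute coords
G21
G90
G0 X2.365 Y60.834
M3 S264
G1 X14.817 Y83.722 F3686
G1 X39.806 Y91.103 F3686
G1 X62.694 Y78.651 F3686
G1 X70.075 Y53.662 F3686
G1 X57.623 Y30.774 F3686
G1 X32.634 Y23.393 F3686
G1 X9.746 Y35.845 F3686
G1 X2.365 Y60.834 F3686
M5
G0 X37.666 Y128.781
M3 S264
G1 X65.229 Y105.779 F3686
G1 X105.569 Y73.378 F3686
G1 X144.148 Y48.132 F3686
G1 X166.428 Y46.595 F3686
M5
G0 X117.970 Y92.725
M3 S264
G1 X228.254 Y92.725 F3686
G1 X228.254 Y79.668 F3686
G1 X117.970 Y79.668 F3686
G1 X117.970 Y92.725 F3686
M5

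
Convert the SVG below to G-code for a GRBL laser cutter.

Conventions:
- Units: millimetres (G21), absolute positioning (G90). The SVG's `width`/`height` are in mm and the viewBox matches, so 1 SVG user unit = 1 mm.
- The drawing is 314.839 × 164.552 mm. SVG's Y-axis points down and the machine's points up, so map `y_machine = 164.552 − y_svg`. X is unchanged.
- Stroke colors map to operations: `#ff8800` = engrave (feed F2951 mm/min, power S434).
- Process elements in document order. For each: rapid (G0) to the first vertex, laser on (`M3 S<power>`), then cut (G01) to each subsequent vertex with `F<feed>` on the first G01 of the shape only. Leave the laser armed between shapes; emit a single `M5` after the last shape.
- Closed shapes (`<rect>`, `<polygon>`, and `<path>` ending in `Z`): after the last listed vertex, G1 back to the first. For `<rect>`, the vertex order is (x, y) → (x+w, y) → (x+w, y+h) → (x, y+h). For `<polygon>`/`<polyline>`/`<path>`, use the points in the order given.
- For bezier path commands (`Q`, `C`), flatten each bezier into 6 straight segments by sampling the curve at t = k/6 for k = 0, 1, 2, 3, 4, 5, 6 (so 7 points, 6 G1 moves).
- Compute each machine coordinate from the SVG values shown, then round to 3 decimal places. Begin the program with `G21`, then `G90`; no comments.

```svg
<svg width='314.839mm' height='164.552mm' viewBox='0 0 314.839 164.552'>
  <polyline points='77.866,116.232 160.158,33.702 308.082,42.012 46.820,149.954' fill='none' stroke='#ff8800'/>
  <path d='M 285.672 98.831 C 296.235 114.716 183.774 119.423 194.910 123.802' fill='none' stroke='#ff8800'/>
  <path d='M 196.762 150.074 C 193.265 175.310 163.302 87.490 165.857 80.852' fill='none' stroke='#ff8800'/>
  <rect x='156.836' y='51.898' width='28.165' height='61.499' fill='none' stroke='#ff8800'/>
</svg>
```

G21
G90
G0 X77.866 Y48.320
M3 S434
G01 X160.158 Y130.850 F2951
G01 X308.082 Y122.540
G01 X46.820 Y14.598
G0 X285.672 Y65.721
M3 S434
G01 X281.843 Y58.660 F2951
G01 X264.361 Y53.160
G01 X240.076 Y48.921
G01 X215.839 Y45.640
G01 X198.500 Y43.017
G01 X194.910 Y40.750
G0 X196.762 Y14.478
M3 S434
G01 X193.081 Y10.382 F2951
G01 X186.628 Y19.733
G01 X179.040 Y37.136
G01 X171.957 Y57.195
G01 X167.016 Y74.515
G01 X165.857 Y83.700
G0 X156.836 Y112.654
M3 S434
G01 X185.001 Y112.654 F2951
G01 X185.001 Y51.155
G01 X156.836 Y51.155
G01 X156.836 Y112.654
M5

viewBox `0 0 314.839 164.552` with mm width/height → 1 unit = 1 mm. Flip: y_m = 164.552 − y_svg.

**Shape 1** — `<polyline>` open polyline, stroke `#ff8800` → engrave (S434, F2951). Machine vertices: (77.866,48.320) → (160.158,130.850) → (308.082,122.540) → (46.820,14.598). Open path.

**Shape 2** — `<path>` cubic bezier, stroke `#ff8800` → engrave (S434, F2951). Control points (SVG): P0=(285.672,98.831), P1=(296.235,114.716), P2=(183.774,119.423), P3=(194.910,123.802); sampled at t=k/6. Machine vertices: (285.672,65.721) → (281.843,58.660) → (264.361,53.160) → (240.076,48.921) → (215.839,45.640) → (198.500,43.017) → (194.910,40.750). Open path.

**Shape 3** — `<path>` cubic bezier, stroke `#ff8800` → engrave (S434, F2951). Control points (SVG): P0=(196.762,150.074), P1=(193.265,175.310), P2=(163.302,87.490), P3=(165.857,80.852); sampled at t=k/6. Machine vertices: (196.762,14.478) → (193.081,10.382) → (186.628,19.733) → (179.040,37.136) → (171.957,57.195) → (167.016,74.515) → (165.857,83.700). Open path.

**Shape 4** — `<rect>` rectangle, stroke `#ff8800` → engrave (S434, F2951). Machine vertices: (156.836,112.654) → (185.001,112.654) → (185.001,51.155) → (156.836,51.155) → (156.836,112.654). Closed: final G1 returns to the first vertex.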